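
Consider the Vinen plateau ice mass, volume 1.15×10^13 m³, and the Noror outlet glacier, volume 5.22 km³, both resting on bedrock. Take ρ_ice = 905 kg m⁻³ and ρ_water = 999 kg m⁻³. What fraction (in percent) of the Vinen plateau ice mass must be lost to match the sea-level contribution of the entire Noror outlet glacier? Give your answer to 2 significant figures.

Equal sea-level rise means equal mass of meltwater, i.e. equal mass of ice lost.
Ice mass of Noror: 4.724×10^12 kg; ice mass of Vinen: 1.041×10^16 kg.
Fraction required = 4.724×10^12 / 1.041×10^16 = 4.54×10^-4 → 0.045 %.

≈ 0.045 %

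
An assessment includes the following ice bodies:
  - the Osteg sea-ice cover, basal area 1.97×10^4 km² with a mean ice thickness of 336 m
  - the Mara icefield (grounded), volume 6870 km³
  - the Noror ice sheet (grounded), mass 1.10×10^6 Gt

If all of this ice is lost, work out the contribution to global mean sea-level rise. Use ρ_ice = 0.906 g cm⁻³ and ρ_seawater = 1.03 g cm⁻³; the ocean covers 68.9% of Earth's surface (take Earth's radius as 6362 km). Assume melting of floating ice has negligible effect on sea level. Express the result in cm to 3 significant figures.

≈ 306 cm

The Osteg sea-ice cover is floating and already displaces its own weight of water, so its melt adds essentially nothing to sea level.
Mara: 6870 km³ × (906/1030) = 6043 km³ of water.
Noror: 1.10×10^6 Gt = 1.100×10^18 kg; dividing by ρ_w = 1.03 g cm⁻³ = 1030 kg m⁻³ gives 1.068×10^15 m³ of water.
Total added water ≈ 1.074×10^15 m³ over 3.50×10^14 m² → Δh = 3.06 m = 306 cm.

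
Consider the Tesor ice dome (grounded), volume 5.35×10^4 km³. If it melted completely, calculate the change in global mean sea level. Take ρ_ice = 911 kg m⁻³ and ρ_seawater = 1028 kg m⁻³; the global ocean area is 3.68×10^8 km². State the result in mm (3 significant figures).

Tesor: 5.35×10^4 km³ × (911/1028) = 4.741×10^4 km³ of water.
Spread over 3.68×10^14 m² of ocean, Δh = 4.741×10^13 / 3.68×10^14 = 0.129 m = 129 mm.

≈ 129 mm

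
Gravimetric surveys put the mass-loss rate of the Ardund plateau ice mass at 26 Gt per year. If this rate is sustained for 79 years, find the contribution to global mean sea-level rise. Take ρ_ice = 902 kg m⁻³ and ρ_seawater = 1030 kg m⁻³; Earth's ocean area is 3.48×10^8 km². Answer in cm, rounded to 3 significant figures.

Total mass lost = 26 Gt/yr × 79 yr = 2054 Gt = 2.054×10^15 kg.
ρ_w = 1030 kg m⁻³, so water volume = 2.054×10^15 / 1030 = 1.994×10^12 m³.
Δh = 1.994×10^12 / 3.48×10^14 = 5.73×10^-3 m = 0.573 cm.

≈ 0.573 cm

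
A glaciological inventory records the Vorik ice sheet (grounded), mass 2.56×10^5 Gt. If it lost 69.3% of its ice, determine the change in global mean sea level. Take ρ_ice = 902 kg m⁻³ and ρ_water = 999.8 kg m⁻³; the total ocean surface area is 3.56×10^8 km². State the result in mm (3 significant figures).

≈ 498 mm

Vorik: 0.693 × 2.56×10^5 Gt = 1.774×10^17 kg; dividing by ρ_w = 999.8 kg m⁻³ gives 1.774×10^14 m³ of water.
Spread over 3.56×10^14 m² of ocean, Δh = 1.774×10^14 / 3.56×10^14 = 0.498 m = 498 mm.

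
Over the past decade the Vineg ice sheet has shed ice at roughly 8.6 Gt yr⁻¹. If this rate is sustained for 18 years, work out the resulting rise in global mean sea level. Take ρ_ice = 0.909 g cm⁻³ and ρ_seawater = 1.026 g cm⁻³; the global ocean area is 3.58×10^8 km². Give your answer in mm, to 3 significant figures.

≈ 0.421 mm

Total mass lost = 8.6 Gt/yr × 18 yr = 154.8 Gt = 1.548×10^14 kg.
ρ_w = 1.026 g cm⁻³ = 1026 kg m⁻³, so water volume = 1.548×10^14 / 1026 = 1.509×10^11 m³.
Δh = 1.509×10^11 / 3.58×10^14 = 4.21×10^-4 m = 0.421 mm.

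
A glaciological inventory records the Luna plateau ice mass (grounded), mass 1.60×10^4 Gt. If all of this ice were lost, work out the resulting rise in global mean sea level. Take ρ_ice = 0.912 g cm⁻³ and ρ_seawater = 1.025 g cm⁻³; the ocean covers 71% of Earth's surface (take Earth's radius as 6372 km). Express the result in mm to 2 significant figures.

Luna: 1.60×10^4 Gt = 1.600×10^16 kg; dividing by ρ_w = 1.025 g cm⁻³ = 1025 kg m⁻³ gives 1.561×10^13 m³ of water.
Spread over 3.62×10^14 m² of ocean, Δh = 1.561×10^13 / 3.62×10^14 = 0.0431 m = 43 mm.

≈ 43 mm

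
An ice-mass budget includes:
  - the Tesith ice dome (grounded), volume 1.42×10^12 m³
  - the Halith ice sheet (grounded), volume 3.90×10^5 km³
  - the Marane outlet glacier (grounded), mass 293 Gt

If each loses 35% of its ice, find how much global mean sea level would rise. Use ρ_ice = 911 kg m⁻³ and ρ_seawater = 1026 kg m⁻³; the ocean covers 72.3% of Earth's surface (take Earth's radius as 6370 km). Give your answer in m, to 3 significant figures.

Tesith: 0.35 × 1.42×10^12 m³ × (911/1026) = 4.413×10^11 m³ of water.
Halith: 0.35 × 3.90×10^5 km³ × (911/1026) = 1.212×10^5 km³ of water.
Marane: 0.35 × 293 Gt = 1.026×10^14 kg; dividing by ρ_w = 1026 kg m⁻³ gives 9.995×10^10 m³ of water.
Total added water ≈ 1.217×10^14 m³ over 3.69×10^14 m² → Δh = 0.330 m.

≈ 0.330 m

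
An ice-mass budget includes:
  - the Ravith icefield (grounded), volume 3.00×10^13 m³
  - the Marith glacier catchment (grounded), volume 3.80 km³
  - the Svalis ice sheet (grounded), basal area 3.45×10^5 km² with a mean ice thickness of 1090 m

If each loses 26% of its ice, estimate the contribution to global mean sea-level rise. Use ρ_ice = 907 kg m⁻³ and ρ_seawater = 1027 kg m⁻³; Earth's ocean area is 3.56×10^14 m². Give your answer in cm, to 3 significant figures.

Ravith: 0.26 × 3.00×10^13 m³ × (907/1027) = 6.889×10^12 m³ of water.
Marith: 0.26 × 3.80 km³ × (907/1027) = 0.8726 km³ of water.
Svalis: ice volume = 3.45×10^5 km² × 1090 m = 3.760×10^5 km³; 0.26 × 3.760×10^5 × (907/1027) = 8.635×10^4 km³ of water.
Total added water ≈ 9.324×10^13 m³ over 3.56×10^14 m² → Δh = 0.262 m = 26.2 cm.

≈ 26.2 cm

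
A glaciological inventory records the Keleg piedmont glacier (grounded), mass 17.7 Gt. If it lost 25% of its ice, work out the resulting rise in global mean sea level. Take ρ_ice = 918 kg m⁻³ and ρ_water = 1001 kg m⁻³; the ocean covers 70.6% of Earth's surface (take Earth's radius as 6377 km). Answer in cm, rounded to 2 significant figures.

≈ 1.2×10^-3 cm

Keleg: 0.25 × 17.7 Gt = 4.425×10^12 kg; dividing by ρ_w = 1001 kg m⁻³ gives 4.421×10^9 m³ of water.
Spread over 3.61×10^14 m² of ocean, Δh = 4.421×10^9 / 3.61×10^14 = 1.23×10^-5 m = 1.2×10^-3 cm.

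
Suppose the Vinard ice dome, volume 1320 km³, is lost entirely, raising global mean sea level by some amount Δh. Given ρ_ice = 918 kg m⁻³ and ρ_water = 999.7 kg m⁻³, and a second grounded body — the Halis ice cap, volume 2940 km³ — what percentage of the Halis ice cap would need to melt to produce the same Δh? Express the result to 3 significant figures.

Equal sea-level rise means equal mass of meltwater, i.e. equal mass of ice lost.
Ice mass of Vinard: 1.212×10^15 kg; ice mass of Halis: 2.699×10^15 kg.
Fraction required = 1.212×10^15 / 2.699×10^15 = 0.449 → 44.9 %.

≈ 44.9 %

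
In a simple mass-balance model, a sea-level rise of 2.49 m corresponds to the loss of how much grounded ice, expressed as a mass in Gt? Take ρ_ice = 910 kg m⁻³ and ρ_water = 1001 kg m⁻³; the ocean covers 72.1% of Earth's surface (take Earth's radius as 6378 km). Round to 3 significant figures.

≈ 9.19×10^5 Gt

Required water volume = Δh × A = 2.49 m × 3.69×10^14 m² = 9.177×10^14 m³.
ρ_w = 1001 kg m⁻³, so the mass of water = 9.177×10^14 m³ × 1001 kg m⁻³ = 9.186×10^17 kg = 9.19×10^5 Gt (and the same mass of ice, by conservation).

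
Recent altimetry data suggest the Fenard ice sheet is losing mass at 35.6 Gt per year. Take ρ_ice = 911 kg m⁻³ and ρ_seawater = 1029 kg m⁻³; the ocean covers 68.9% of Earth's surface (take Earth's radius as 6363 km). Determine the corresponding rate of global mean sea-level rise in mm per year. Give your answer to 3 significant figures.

ρ_w = 1029 kg m⁻³. Annual water volume added = 35.6 Gt / ρ_w = 3.560×10^13 kg / 1029 kg m⁻³ = 3.460×10^10 m³.
Δh per year = 3.460×10^10 / 3.51×10^14 = 9.87×10^-5 m = 0.0987 mm.

≈ 0.0987 mm/yr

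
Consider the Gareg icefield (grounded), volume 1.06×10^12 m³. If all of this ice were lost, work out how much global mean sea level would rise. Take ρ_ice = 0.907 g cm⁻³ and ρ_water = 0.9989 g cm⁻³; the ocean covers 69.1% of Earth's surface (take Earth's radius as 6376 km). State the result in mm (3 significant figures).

Gareg: 1.06×10^12 m³ × (907/998.9) = 9.625×10^11 m³ of water.
Spread over 3.53×10^14 m² of ocean, Δh = 9.625×10^11 / 3.53×10^14 = 2.73×10^-3 m = 2.73 mm.

≈ 2.73 mm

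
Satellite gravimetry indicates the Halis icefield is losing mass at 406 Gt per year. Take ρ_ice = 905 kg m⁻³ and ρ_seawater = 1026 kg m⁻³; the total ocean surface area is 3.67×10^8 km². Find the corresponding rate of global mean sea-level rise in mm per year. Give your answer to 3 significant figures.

≈ 1.08 mm/yr

ρ_w = 1026 kg m⁻³. Annual water volume added = 406 Gt / ρ_w = 4.060×10^14 kg / 1026 kg m⁻³ = 3.957×10^11 m³.
Δh per year = 3.957×10^11 / 3.67×10^14 = 1.08×10^-3 m = 1.08 mm.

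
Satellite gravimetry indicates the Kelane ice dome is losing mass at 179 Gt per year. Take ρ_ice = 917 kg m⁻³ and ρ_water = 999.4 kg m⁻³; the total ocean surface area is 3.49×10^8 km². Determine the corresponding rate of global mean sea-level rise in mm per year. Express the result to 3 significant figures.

ρ_w = 999.4 kg m⁻³. Annual water volume added = 179 Gt / ρ_w = 1.790×10^14 kg / 999.4 kg m⁻³ = 1.791×10^11 m³.
Δh per year = 1.791×10^11 / 3.49×10^14 = 5.13×10^-4 m = 0.513 mm.

≈ 0.513 mm/yr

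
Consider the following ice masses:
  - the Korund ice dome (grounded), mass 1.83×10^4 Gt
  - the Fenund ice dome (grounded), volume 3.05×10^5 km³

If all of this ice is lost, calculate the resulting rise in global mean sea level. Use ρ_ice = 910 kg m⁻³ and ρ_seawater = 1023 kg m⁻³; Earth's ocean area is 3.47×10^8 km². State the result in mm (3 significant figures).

≈ 833 mm

Korund: 1.83×10^4 Gt = 1.830×10^16 kg; dividing by ρ_w = 1023 kg m⁻³ gives 1.789×10^13 m³ of water.
Fenund: 3.05×10^5 km³ × (910/1023) = 2.713×10^5 km³ of water.
Total added water ≈ 2.892×10^14 m³ over 3.47×10^14 m² → Δh = 0.833 m = 833 mm.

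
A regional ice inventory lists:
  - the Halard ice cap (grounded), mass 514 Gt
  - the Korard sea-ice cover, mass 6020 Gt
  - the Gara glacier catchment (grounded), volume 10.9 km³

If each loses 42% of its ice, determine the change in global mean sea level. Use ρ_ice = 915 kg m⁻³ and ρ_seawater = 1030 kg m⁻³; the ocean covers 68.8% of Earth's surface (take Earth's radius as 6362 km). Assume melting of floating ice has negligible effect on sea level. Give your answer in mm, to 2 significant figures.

≈ 0.61 mm

Halard: 0.42 × 514 Gt = 2.159×10^14 kg; dividing by ρ_w = 1030 kg m⁻³ gives 2.096×10^11 m³ of water.
The Korard sea-ice cover is floating and already displaces its own weight of water, so its melt adds essentially nothing to sea level.
Gara: 0.42 × 10.9 km³ × (915/1030) = 4.067 km³ of water.
Total added water ≈ 2.137×10^11 m³ over 3.50×10^14 m² → Δh = 6.11×10^-4 m = 0.61 mm.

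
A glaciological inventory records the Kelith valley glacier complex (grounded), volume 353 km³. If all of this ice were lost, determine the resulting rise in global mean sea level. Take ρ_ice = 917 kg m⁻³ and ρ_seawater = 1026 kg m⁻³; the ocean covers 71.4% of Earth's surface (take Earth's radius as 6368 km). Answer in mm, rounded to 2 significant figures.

≈ 0.87 mm

Kelith: 353 km³ × (917/1026) = 315.5 km³ of water.
Spread over 3.64×10^14 m² of ocean, Δh = 3.155×10^11 / 3.64×10^14 = 8.67×10^-4 m = 0.87 mm.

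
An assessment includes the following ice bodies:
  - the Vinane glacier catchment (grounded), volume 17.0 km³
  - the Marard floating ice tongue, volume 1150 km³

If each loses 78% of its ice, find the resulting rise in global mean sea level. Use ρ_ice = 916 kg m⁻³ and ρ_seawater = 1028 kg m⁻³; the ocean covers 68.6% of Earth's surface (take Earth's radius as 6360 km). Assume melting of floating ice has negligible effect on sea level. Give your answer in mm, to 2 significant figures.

Vinane: 0.78 × 17.0 km³ × (916/1028) = 11.82 km³ of water.
The Marard floating ice tongue is floating and already displaces its own weight of water, so its melt adds essentially nothing to sea level.
Total added water ≈ 1.182×10^10 m³ over 3.49×10^14 m² → Δh = 3.39×10^-5 m = 0.034 mm.

≈ 0.034 mm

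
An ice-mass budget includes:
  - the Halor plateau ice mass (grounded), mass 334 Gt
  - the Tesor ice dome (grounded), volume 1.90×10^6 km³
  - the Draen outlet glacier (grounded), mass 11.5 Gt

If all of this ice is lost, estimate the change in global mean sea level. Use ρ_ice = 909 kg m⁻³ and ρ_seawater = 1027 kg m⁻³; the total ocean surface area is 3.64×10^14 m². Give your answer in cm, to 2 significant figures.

≈ 460 cm

Halor: 334 Gt = 3.340×10^14 kg; dividing by ρ_w = 1027 kg m⁻³ gives 3.252×10^11 m³ of water.
Tesor: 1.90×10^6 km³ × (909/1027) = 1.682×10^6 km³ of water.
Draen: 11.5 Gt = 1.150×10^13 kg; dividing by ρ_w = 1027 kg m⁻³ gives 1.120×10^10 m³ of water.
Total added water ≈ 1.682×10^15 m³ over 3.64×10^14 m² → Δh = 4.62 m = 460 cm.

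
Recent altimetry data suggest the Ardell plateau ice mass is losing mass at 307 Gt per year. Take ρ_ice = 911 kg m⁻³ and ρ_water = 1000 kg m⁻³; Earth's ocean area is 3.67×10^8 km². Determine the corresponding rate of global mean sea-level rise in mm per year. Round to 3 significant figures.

ρ_w = 1000 kg m⁻³. Annual water volume added = 307 Gt / ρ_w = 3.070×10^14 kg / 1000 kg m⁻³ = 3.070×10^11 m³.
Δh per year = 3.070×10^11 / 3.67×10^14 = 8.37×10^-4 m = 0.837 mm.

≈ 0.837 mm/yr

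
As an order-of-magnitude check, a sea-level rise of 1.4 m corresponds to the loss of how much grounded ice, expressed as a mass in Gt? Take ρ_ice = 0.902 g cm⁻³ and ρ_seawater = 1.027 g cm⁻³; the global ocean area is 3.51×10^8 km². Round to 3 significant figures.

Required water volume = Δh × A = 1.4 m × 3.51×10^14 m² = 4.914×10^14 m³.
ρ_w = 1.027 g cm⁻³ = 1027 kg m⁻³, so the mass of water = 4.914×10^14 m³ × 1027 kg m⁻³ = 5.047×10^17 kg = 5.05×10^5 Gt (and the same mass of ice, by conservation).

≈ 5.05×10^5 Gt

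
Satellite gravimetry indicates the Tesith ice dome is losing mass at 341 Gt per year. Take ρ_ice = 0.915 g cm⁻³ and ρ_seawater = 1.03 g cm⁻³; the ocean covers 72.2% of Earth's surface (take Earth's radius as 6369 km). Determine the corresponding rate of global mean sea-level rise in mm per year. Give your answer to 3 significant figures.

ρ_w = 1.03 g cm⁻³ = 1030 kg m⁻³. Annual water volume added = 341 Gt / ρ_w = 3.410×10^14 kg / 1030 kg m⁻³ = 3.311×10^11 m³.
Δh per year = 3.311×10^11 / 3.68×10^14 = 9.00×10^-4 m = 0.900 mm.

≈ 0.900 mm/yr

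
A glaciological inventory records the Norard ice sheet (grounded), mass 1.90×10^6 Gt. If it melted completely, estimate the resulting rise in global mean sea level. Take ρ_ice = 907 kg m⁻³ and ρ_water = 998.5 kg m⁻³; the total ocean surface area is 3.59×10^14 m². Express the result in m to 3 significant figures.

Norard: 1.90×10^6 Gt = 1.900×10^18 kg; dividing by ρ_w = 998.5 kg m⁻³ gives 1.903×10^15 m³ of water.
Spread over 3.59×10^14 m² of ocean, Δh = 1.903×10^15 / 3.59×10^14 = 5.30 m.

≈ 5.30 m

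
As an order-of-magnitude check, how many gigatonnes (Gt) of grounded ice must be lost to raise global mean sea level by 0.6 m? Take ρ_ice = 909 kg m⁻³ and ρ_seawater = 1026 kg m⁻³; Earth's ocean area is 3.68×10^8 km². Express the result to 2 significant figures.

≈ 2.3×10^5 Gt

Required water volume = Δh × A = 0.6 m × 3.68×10^14 m² = 2.208×10^14 m³.
ρ_w = 1026 kg m⁻³, so the mass of water = 2.208×10^14 m³ × 1026 kg m⁻³ = 2.265×10^17 kg = 2.3×10^5 Gt (and the same mass of ice, by conservation).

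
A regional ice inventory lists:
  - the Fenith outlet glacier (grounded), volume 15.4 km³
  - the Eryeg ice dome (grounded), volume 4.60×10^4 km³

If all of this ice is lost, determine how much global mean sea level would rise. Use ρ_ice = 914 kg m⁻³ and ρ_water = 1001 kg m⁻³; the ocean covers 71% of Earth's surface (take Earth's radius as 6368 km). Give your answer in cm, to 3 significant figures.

Fenith: 15.4 km³ × (914/1001) = 14.06 km³ of water.
Eryeg: 4.60×10^4 km³ × (914/1001) = 4.200×10^4 km³ of water.
Total added water ≈ 4.202×10^13 m³ over 3.62×10^14 m² → Δh = 0.116 m = 11.6 cm.

≈ 11.6 cm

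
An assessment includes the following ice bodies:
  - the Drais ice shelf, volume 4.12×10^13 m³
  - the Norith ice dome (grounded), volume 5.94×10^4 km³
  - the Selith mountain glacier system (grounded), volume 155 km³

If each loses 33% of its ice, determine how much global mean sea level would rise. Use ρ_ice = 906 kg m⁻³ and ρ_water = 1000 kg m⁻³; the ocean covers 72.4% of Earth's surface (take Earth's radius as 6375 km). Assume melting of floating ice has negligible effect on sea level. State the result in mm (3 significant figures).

The Drais ice shelf is floating and already displaces its own weight of water, so its melt adds essentially nothing to sea level.
Norith: 0.33 × 5.94×10^4 km³ × (906/1000) = 1.776×10^4 km³ of water.
Selith: 0.33 × 155 km³ × (906/1000) = 46.34 km³ of water.
Total added water ≈ 1.781×10^13 m³ over 3.70×10^14 m² → Δh = 0.0482 m = 48.2 mm.

≈ 48.2 mm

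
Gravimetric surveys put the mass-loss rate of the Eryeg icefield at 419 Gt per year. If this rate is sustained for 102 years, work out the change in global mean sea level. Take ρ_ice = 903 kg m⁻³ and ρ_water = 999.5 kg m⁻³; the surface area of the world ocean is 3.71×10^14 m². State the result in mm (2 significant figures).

Total mass lost = 419 Gt/yr × 102 yr = 4.274×10^4 Gt = 4.274×10^16 kg.
ρ_w = 999.5 kg m⁻³, so water volume = 4.274×10^16 / 999.5 = 4.276×10^13 m³.
Δh = 4.276×10^13 / 3.71×10^14 = 0.115 m = 120 mm.

≈ 120 mm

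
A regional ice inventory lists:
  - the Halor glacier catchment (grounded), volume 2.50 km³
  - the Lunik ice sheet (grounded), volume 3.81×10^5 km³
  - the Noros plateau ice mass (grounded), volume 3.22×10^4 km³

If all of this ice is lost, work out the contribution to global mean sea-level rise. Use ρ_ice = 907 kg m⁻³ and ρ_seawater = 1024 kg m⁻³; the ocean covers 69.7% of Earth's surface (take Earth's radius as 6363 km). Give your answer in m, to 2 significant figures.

Halor: 2.50 km³ × (907/1024) = 2.214 km³ of water.
Lunik: 3.81×10^5 km³ × (907/1024) = 3.375×10^5 km³ of water.
Noros: 3.22×10^4 km³ × (907/1024) = 2.852×10^4 km³ of water.
Total added water ≈ 3.660×10^14 m³ over 3.55×10^14 m² → Δh = 1.03 m.

≈ 1.0 m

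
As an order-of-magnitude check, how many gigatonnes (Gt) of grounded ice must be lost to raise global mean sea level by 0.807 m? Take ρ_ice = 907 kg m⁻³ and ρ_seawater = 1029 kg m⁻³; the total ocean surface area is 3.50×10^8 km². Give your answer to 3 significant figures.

≈ 2.91×10^5 Gt

Required water volume = Δh × A = 0.807 m × 3.50×10^14 m² = 2.824×10^14 m³.
ρ_w = 1029 kg m⁻³, so the mass of water = 2.824×10^14 m³ × 1029 kg m⁻³ = 2.906×10^17 kg = 2.91×10^5 Gt (and the same mass of ice, by conservation).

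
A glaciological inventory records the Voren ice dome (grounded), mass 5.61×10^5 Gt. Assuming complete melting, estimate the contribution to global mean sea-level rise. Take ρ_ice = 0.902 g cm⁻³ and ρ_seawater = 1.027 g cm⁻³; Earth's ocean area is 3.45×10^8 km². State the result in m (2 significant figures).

≈ 1.6 m

Voren: 5.61×10^5 Gt = 5.610×10^17 kg; dividing by ρ_w = 1.027 g cm⁻³ = 1027 kg m⁻³ gives 5.463×10^14 m³ of water.
Spread over 3.45×10^14 m² of ocean, Δh = 5.463×10^14 / 3.45×10^14 = 1.58 m.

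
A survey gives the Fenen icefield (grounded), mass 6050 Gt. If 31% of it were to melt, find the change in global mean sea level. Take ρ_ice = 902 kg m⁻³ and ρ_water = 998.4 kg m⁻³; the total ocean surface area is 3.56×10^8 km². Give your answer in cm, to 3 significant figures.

Fenen: 0.31 × 6050 Gt = 1.876×10^15 kg; dividing by ρ_w = 998.4 kg m⁻³ gives 1.879×10^12 m³ of water.
Spread over 3.56×10^14 m² of ocean, Δh = 1.879×10^12 / 3.56×10^14 = 5.28×10^-3 m = 0.528 cm.

≈ 0.528 cm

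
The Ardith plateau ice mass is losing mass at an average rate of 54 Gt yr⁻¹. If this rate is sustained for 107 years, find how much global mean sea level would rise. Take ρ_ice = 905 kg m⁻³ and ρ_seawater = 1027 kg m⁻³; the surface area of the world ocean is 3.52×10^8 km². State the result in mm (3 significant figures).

Total mass lost = 54 Gt/yr × 107 yr = 5778 Gt = 5.778×10^15 kg.
ρ_w = 1027 kg m⁻³, so water volume = 5.778×10^15 / 1027 = 5.626×10^12 m³.
Δh = 5.626×10^12 / 3.52×10^14 = 0.0160 m = 16.0 mm.

≈ 16.0 mm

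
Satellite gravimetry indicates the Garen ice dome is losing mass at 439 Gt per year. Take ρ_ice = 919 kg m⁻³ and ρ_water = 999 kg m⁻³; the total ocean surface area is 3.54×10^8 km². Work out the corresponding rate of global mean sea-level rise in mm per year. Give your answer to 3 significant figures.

ρ_w = 999 kg m⁻³. Annual water volume added = 439 Gt / ρ_w = 4.390×10^14 kg / 999 kg m⁻³ = 4.394×10^11 m³.
Δh per year = 4.394×10^11 / 3.54×10^14 = 1.24×10^-3 m = 1.24 mm.

≈ 1.24 mm/yr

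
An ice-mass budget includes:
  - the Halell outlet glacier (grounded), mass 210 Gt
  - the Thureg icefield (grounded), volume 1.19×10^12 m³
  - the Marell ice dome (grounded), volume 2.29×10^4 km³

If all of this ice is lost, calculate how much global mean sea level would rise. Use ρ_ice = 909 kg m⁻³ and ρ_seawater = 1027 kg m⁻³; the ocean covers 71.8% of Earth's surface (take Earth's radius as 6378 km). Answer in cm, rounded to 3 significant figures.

Halell: 210 Gt = 2.100×10^14 kg; dividing by ρ_w = 1027 kg m⁻³ gives 2.045×10^11 m³ of water.
Thureg: 1.19×10^12 m³ × (909/1027) = 1.053×10^12 m³ of water.
Marell: 2.29×10^4 km³ × (909/1027) = 2.027×10^4 km³ of water.
Total added water ≈ 2.153×10^13 m³ over 3.67×10^14 m² → Δh = 0.0587 m = 5.87 cm.

≈ 5.87 cm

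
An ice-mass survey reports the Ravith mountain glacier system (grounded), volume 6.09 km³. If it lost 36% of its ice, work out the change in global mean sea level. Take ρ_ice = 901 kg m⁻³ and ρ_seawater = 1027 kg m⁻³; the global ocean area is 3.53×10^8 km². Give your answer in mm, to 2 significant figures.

≈ 5.4×10^-3 mm

Ravith: 0.36 × 6.09 km³ × (901/1027) = 1.923 km³ of water.
Spread over 3.53×10^14 m² of ocean, Δh = 1.923×10^9 / 3.53×10^14 = 5.45×10^-6 m = 5.4×10^-3 mm.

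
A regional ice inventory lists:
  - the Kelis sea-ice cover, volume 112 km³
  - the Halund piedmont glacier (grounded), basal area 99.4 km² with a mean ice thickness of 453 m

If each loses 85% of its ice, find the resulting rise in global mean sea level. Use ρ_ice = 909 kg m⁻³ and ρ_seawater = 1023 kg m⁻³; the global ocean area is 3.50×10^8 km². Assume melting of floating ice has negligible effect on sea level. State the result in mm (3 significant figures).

The Kelis sea-ice cover is floating and already displaces its own weight of water, so its melt adds essentially nothing to sea level.
Halund: ice volume = 99.4 km² × 453 m = 45.03 km³; 0.85 × 45.03 × (909/1023) = 34.01 km³ of water.
Total added water ≈ 3.401×10^10 m³ over 3.50×10^14 m² → Δh = 9.72×10^-5 m = 0.0972 mm.

≈ 0.0972 mm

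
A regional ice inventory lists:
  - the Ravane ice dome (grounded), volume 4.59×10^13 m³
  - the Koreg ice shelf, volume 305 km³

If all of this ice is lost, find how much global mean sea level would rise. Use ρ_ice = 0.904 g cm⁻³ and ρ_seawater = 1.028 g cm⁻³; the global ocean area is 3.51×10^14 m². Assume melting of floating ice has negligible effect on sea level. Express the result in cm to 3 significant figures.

Ravane: 4.59×10^13 m³ × (904/1028) = 4.036×10^13 m³ of water.
The Koreg ice shelf is floating and already displaces its own weight of water, so its melt adds essentially nothing to sea level.
Total added water ≈ 4.036×10^13 m³ over 3.51×10^14 m² → Δh = 0.115 m = 11.5 cm.

≈ 11.5 cm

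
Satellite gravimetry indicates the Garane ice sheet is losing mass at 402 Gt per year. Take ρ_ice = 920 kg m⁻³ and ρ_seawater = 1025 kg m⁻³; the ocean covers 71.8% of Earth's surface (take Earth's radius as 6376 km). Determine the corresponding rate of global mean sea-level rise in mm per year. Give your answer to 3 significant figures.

≈ 1.07 mm/yr

ρ_w = 1025 kg m⁻³. Annual water volume added = 402 Gt / ρ_w = 4.020×10^14 kg / 1025 kg m⁻³ = 3.922×10^11 m³.
Δh per year = 3.922×10^11 / 3.67×10^14 = 1.07×10^-3 m = 1.07 mm.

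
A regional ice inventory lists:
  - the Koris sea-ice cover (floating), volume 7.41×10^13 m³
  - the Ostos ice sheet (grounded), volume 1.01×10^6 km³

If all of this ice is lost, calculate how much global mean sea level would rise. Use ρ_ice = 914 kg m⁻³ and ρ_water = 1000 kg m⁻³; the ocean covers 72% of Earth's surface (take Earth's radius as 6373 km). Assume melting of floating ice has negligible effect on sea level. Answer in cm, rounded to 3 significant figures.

≈ 251 cm

The Koris sea-ice cover is floating and already displaces its own weight of water, so its melt adds essentially nothing to sea level.
Ostos: 1.01×10^6 km³ × (914/1000) = 9.231×10^5 km³ of water.
Total added water ≈ 9.231×10^14 m³ over 3.67×10^14 m² → Δh = 2.51 m = 251 cm.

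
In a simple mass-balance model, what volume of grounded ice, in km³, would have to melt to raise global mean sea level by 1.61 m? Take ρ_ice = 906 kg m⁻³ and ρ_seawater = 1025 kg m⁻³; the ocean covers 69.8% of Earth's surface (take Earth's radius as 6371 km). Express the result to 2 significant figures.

Required water volume = Δh × A = 1.61 m × 3.56×10^14 m² = 5.732×10^14 m³ = 5.732×10^5 km³.
Ice volume = water volume × ρ_w/ρ_ice = 5.732×10^5 × 1025/906 = 6.5×10^5 km³.

≈ 6.5×10^5 km³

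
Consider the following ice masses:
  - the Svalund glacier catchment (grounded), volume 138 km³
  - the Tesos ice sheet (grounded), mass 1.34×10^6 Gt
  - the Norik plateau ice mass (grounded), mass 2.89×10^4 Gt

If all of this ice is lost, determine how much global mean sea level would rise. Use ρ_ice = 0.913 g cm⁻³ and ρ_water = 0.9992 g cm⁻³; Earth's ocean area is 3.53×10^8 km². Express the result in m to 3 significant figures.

≈ 3.88 m

Svalund: 138 km³ × (913/999.2) = 126.1 km³ of water.
Tesos: 1.34×10^6 Gt = 1.340×10^18 kg; dividing by ρ_w = 0.9992 g cm⁻³ = 999.2 kg m⁻³ gives 1.341×10^15 m³ of water.
Norik: 2.89×10^4 Gt = 2.890×10^16 kg; dividing by ρ_w = 999.2 kg m⁻³ gives 2.892×10^13 m³ of water.
Total added water ≈ 1.370×10^15 m³ over 3.53×10^14 m² → Δh = 3.88 m.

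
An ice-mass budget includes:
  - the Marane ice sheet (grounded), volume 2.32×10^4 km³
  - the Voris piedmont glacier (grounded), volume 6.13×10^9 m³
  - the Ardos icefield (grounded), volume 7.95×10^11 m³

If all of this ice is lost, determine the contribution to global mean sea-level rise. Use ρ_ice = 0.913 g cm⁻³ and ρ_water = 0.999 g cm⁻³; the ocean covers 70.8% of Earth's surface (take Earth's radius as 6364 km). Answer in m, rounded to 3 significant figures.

Marane: 2.32×10^4 km³ × (913/999) = 2.120×10^4 km³ of water.
Voris: 6.13×10^9 m³ × (913/999) = 5.602×10^9 m³ of water.
Ardos: 7.95×10^11 m³ × (913/999) = 7.266×10^11 m³ of water.
Total added water ≈ 2.193×10^13 m³ over 3.60×10^14 m² → Δh = 0.0609 m.

≈ 0.0609 m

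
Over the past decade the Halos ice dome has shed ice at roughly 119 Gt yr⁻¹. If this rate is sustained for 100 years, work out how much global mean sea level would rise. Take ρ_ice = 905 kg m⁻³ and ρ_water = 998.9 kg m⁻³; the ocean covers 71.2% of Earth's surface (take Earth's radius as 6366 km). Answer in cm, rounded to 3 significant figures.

≈ 3.29 cm

Total mass lost = 119 Gt/yr × 100 yr = 1.190×10^4 Gt = 1.190×10^16 kg.
ρ_w = 998.9 kg m⁻³, so water volume = 1.190×10^16 / 998.9 = 1.191×10^13 m³.
Δh = 1.191×10^13 / 3.63×10^14 = 0.0329 m = 3.29 cm.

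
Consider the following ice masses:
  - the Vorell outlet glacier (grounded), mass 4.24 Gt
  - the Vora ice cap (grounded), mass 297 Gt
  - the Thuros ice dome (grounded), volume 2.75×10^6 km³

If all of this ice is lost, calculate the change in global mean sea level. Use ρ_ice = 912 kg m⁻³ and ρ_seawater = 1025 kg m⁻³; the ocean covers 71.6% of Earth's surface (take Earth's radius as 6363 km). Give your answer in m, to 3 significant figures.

≈ 6.72 m

Vorell: 4.24 Gt = 4.240×10^12 kg; dividing by ρ_w = 1025 kg m⁻³ gives 4.137×10^9 m³ of water.
Vora: 297 Gt = 2.970×10^14 kg; dividing by ρ_w = 1025 kg m⁻³ gives 2.898×10^11 m³ of water.
Thuros: 2.75×10^6 km³ × (912/1025) = 2.447×10^6 km³ of water.
Total added water ≈ 2.447×10^15 m³ over 3.64×10^14 m² → Δh = 6.72 m.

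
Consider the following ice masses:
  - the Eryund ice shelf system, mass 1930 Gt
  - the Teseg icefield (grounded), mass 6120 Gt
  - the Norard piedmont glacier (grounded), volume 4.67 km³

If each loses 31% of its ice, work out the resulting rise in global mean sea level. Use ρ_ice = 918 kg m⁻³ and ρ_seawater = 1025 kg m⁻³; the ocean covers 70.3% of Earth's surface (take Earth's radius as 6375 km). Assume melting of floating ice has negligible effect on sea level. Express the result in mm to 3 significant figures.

≈ 5.16 mm

The Eryund ice shelf system is floating and already displaces its own weight of water, so its melt adds essentially nothing to sea level.
Teseg: 0.31 × 6120 Gt = 1.897×10^15 kg; dividing by ρ_w = 1025 kg m⁻³ gives 1.851×10^12 m³ of water.
Norard: 0.31 × 4.67 km³ × (918/1025) = 1.297 km³ of water.
Total added water ≈ 1.852×10^12 m³ over 3.59×10^14 m² → Δh = 5.16×10^-3 m = 5.16 mm.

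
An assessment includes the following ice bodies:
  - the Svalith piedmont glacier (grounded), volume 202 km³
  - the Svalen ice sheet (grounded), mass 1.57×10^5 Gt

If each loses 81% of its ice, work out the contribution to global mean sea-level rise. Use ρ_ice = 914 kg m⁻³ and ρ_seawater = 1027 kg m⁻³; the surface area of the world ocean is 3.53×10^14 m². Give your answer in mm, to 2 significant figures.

≈ 350 mm

Svalith: 0.81 × 202 km³ × (914/1027) = 145.6 km³ of water.
Svalen: 0.81 × 1.57×10^5 Gt = 1.272×10^17 kg; dividing by ρ_w = 1027 kg m⁻³ gives 1.238×10^14 m³ of water.
Total added water ≈ 1.240×10^14 m³ over 3.53×10^14 m² → Δh = 0.351 m = 350 mm.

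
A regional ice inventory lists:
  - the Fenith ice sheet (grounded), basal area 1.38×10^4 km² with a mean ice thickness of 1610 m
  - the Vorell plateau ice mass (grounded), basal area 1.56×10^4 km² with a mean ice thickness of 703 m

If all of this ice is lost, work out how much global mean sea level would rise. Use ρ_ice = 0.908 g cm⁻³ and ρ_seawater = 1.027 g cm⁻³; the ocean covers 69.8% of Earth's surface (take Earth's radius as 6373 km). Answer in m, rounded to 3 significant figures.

≈ 0.0824 m

Fenith: ice volume = 1.38×10^4 km² × 1610 m = 2.222×10^4 km³; 2.222×10^4 × (908/1027) = 1.964×10^4 km³ of water.
Vorell: ice volume = 1.56×10^4 km² × 703 m = 1.097×10^4 km³; 1.097×10^4 × (908/1027) = 9696 km³ of water.
Total added water ≈ 2.934×10^13 m³ over 3.56×10^14 m² → Δh = 0.0824 m.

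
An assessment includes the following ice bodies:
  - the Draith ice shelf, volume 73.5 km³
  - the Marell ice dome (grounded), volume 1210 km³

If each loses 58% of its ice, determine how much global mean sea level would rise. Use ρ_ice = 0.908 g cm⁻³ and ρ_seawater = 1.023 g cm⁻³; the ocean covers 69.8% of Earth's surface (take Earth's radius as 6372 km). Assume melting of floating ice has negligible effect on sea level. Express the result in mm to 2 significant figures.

The Draith ice shelf is floating and already displaces its own weight of water, so its melt adds essentially nothing to sea level.
Marell: 0.58 × 1210 km³ × (908/1023) = 622.9 km³ of water.
Total added water ≈ 6.229×10^11 m³ over 3.56×10^14 m² → Δh = 1.75×10^-3 m = 1.7 mm.

≈ 1.7 mm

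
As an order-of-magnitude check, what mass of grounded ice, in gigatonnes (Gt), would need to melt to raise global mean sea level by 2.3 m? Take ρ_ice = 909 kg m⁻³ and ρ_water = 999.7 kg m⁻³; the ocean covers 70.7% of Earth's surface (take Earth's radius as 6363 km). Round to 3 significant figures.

Required water volume = Δh × A = 2.3 m × 3.60×10^14 m² = 8.273×10^14 m³.
ρ_w = 999.7 kg m⁻³, so the mass of water = 8.273×10^14 m³ × 999.7 kg m⁻³ = 8.271×10^17 kg = 8.27×10^5 Gt (and the same mass of ice, by conservation).

≈ 8.27×10^5 Gt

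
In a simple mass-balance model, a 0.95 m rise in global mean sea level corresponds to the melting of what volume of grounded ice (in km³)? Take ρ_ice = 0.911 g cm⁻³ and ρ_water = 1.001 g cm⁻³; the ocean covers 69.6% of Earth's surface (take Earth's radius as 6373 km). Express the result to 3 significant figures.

≈ 3.71×10^5 km³

Required water volume = Δh × A = 0.95 m × 3.55×10^14 m² = 3.375×10^14 m³ = 3.375×10^5 km³.
Ice volume = water volume × ρ_w/ρ_ice = 3.375×10^5 × 1001/911 = 3.71×10^5 km³.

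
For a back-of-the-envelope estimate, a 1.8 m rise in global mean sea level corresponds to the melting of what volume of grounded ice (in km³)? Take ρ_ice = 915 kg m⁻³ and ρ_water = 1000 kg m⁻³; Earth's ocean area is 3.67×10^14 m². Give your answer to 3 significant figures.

Required water volume = Δh × A = 1.8 m × 3.67×10^14 m² = 6.606×10^14 m³ = 6.606×10^5 km³.
Ice volume = water volume × ρ_w/ρ_ice = 6.606×10^5 × 1000/915 = 7.22×10^5 km³.

≈ 7.22×10^5 km³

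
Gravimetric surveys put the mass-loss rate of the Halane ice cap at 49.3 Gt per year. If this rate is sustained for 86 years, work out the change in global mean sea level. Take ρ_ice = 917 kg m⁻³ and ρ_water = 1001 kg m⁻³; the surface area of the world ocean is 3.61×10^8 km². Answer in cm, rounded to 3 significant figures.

≈ 1.17 cm

Total mass lost = 49.3 Gt/yr × 86 yr = 4240 Gt = 4.240×10^15 kg.
ρ_w = 1001 kg m⁻³, so water volume = 4.240×10^15 / 1001 = 4.236×10^12 m³.
Δh = 4.236×10^12 / 3.61×10^14 = 0.0117 m = 1.17 cm.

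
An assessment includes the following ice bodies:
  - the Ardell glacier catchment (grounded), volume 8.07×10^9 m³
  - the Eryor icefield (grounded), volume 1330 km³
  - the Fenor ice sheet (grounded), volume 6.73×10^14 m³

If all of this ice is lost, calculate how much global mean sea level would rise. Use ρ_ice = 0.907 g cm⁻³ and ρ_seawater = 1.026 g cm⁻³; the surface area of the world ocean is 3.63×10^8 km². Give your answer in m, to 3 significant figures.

≈ 1.64 m

Ardell: 8.07×10^9 m³ × (907/1026) = 7.134×10^9 m³ of water.
Eryor: 1330 km³ × (907/1026) = 1176 km³ of water.
Fenor: 6.73×10^14 m³ × (907/1026) = 5.949×10^14 m³ of water.
Total added water ≈ 5.961×10^14 m³ over 3.63×10^14 m² → Δh = 1.64 m.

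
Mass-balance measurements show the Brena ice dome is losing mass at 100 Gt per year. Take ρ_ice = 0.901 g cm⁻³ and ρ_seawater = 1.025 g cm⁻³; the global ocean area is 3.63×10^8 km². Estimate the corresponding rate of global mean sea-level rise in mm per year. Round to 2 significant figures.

ρ_w = 1.025 g cm⁻³ = 1025 kg m⁻³. Annual water volume added = 100 Gt / ρ_w = 1.000×10^14 kg / 1025 kg m⁻³ = 9.756×10^10 m³.
Δh per year = 9.756×10^10 / 3.63×10^14 = 2.69×10^-4 m = 0.27 mm.

≈ 0.27 mm/yr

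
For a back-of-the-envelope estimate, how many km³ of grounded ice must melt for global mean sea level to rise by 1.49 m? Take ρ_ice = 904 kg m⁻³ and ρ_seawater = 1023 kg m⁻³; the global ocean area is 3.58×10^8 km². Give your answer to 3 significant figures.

≈ 6.04×10^5 km³

Required water volume = Δh × A = 1.49 m × 3.58×10^14 m² = 5.334×10^14 m³ = 5.334×10^5 km³.
Ice volume = water volume × ρ_w/ρ_ice = 5.334×10^5 × 1023/904 = 6.04×10^5 km³.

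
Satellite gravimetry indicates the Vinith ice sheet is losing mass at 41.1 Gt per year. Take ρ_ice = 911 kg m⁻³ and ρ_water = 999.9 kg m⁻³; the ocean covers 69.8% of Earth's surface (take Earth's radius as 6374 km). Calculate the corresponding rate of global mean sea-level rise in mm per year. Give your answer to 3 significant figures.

≈ 0.115 mm/yr

ρ_w = 999.9 kg m⁻³. Annual water volume added = 41.1 Gt / ρ_w = 4.110×10^13 kg / 999.9 kg m⁻³ = 4.110×10^10 m³.
Δh per year = 4.110×10^10 / 3.56×10^14 = 1.15×10^-4 m = 0.115 mm.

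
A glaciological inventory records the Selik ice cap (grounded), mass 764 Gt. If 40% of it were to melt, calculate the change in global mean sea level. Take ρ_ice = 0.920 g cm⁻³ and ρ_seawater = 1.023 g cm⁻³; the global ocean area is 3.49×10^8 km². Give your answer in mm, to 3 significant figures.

Selik: 0.4 × 764 Gt = 3.056×10^14 kg; dividing by ρ_w = 1.023 g cm⁻³ = 1023 kg m⁻³ gives 2.987×10^11 m³ of water.
Spread over 3.49×10^14 m² of ocean, Δh = 2.987×10^11 / 3.49×10^14 = 8.56×10^-4 m = 0.856 mm.

≈ 0.856 mm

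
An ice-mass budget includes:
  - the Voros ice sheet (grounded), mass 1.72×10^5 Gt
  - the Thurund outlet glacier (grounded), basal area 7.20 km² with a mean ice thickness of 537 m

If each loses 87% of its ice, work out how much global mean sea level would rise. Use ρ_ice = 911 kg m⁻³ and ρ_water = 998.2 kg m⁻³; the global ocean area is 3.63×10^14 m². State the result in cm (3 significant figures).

≈ 41.3 cm

Voros: 0.87 × 1.72×10^5 Gt = 1.496×10^17 kg; dividing by ρ_w = 998.2 kg m⁻³ gives 1.499×10^14 m³ of water.
Thurund: ice volume = 7.20 km² × 537 m = 3.866 km³; 0.87 × 3.866 × (911/998.2) = 3.070 km³ of water.
Total added water ≈ 1.499×10^14 m³ over 3.63×10^14 m² → Δh = 0.413 m = 41.3 cm.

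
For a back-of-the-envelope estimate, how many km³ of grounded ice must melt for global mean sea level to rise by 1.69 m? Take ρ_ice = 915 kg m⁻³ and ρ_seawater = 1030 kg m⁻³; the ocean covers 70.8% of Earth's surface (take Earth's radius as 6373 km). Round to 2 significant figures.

≈ 6.9×10^5 km³

Required water volume = Δh × A = 1.69 m × 3.61×10^14 m² = 6.107×10^14 m³ = 6.107×10^5 km³.
Ice volume = water volume × ρ_w/ρ_ice = 6.107×10^5 × 1030/915 = 6.9×10^5 km³.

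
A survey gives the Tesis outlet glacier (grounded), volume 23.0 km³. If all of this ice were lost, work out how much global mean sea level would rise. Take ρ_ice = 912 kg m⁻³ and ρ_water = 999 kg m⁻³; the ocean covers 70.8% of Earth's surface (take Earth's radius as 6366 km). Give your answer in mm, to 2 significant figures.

Tesis: 23.0 km³ × (912/999) = 21.00 km³ of water.
Spread over 3.61×10^14 m² of ocean, Δh = 2.100×10^10 / 3.61×10^14 = 5.82×10^-5 m = 0.058 mm.

≈ 0.058 mm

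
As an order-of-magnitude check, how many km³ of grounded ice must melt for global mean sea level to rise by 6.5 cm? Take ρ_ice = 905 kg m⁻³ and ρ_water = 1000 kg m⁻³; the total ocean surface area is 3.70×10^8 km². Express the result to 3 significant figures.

Required water volume = Δh × A = 0.065 m × 3.70×10^14 m² = 2.405×10^13 m³ = 2.405×10^4 km³.
Ice volume = water volume × ρ_w/ρ_ice = 2.405×10^4 × 1000/905 = 2.66×10^4 km³.

≈ 2.66×10^4 km³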